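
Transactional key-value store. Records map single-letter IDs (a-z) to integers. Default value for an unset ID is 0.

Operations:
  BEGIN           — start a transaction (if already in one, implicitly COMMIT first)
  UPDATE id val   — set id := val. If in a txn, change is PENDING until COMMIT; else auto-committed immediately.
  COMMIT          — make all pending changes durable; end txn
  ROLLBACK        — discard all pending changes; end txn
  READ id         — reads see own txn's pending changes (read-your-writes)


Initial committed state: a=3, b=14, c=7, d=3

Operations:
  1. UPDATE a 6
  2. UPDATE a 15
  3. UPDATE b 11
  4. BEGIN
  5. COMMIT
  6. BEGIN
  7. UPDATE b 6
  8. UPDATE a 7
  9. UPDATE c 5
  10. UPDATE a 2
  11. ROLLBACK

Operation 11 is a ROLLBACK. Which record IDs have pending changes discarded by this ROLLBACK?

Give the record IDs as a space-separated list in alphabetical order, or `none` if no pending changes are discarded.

Answer: a b c

Derivation:
Initial committed: {a=3, b=14, c=7, d=3}
Op 1: UPDATE a=6 (auto-commit; committed a=6)
Op 2: UPDATE a=15 (auto-commit; committed a=15)
Op 3: UPDATE b=11 (auto-commit; committed b=11)
Op 4: BEGIN: in_txn=True, pending={}
Op 5: COMMIT: merged [] into committed; committed now {a=15, b=11, c=7, d=3}
Op 6: BEGIN: in_txn=True, pending={}
Op 7: UPDATE b=6 (pending; pending now {b=6})
Op 8: UPDATE a=7 (pending; pending now {a=7, b=6})
Op 9: UPDATE c=5 (pending; pending now {a=7, b=6, c=5})
Op 10: UPDATE a=2 (pending; pending now {a=2, b=6, c=5})
Op 11: ROLLBACK: discarded pending ['a', 'b', 'c']; in_txn=False
ROLLBACK at op 11 discards: ['a', 'b', 'c']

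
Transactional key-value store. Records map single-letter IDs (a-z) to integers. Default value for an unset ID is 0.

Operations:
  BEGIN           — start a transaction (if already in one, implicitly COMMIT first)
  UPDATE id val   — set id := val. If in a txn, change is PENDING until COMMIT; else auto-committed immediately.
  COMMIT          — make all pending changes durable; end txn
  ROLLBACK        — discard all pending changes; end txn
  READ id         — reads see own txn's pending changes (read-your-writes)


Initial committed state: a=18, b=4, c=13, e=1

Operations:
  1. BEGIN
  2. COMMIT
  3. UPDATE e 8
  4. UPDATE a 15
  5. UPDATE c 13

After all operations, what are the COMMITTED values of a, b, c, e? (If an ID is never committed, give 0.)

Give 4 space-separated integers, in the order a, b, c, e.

Answer: 15 4 13 8

Derivation:
Initial committed: {a=18, b=4, c=13, e=1}
Op 1: BEGIN: in_txn=True, pending={}
Op 2: COMMIT: merged [] into committed; committed now {a=18, b=4, c=13, e=1}
Op 3: UPDATE e=8 (auto-commit; committed e=8)
Op 4: UPDATE a=15 (auto-commit; committed a=15)
Op 5: UPDATE c=13 (auto-commit; committed c=13)
Final committed: {a=15, b=4, c=13, e=8}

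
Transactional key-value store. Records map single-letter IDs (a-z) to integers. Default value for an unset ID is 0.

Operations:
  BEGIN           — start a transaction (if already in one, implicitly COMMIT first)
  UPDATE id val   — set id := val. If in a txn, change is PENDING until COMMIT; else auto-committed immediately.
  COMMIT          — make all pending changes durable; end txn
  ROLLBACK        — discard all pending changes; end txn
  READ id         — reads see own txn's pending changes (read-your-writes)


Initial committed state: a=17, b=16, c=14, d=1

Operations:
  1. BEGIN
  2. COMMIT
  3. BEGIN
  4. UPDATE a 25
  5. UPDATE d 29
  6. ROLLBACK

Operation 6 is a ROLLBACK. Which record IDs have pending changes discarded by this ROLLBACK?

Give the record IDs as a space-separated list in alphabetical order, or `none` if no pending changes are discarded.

Initial committed: {a=17, b=16, c=14, d=1}
Op 1: BEGIN: in_txn=True, pending={}
Op 2: COMMIT: merged [] into committed; committed now {a=17, b=16, c=14, d=1}
Op 3: BEGIN: in_txn=True, pending={}
Op 4: UPDATE a=25 (pending; pending now {a=25})
Op 5: UPDATE d=29 (pending; pending now {a=25, d=29})
Op 6: ROLLBACK: discarded pending ['a', 'd']; in_txn=False
ROLLBACK at op 6 discards: ['a', 'd']

Answer: a d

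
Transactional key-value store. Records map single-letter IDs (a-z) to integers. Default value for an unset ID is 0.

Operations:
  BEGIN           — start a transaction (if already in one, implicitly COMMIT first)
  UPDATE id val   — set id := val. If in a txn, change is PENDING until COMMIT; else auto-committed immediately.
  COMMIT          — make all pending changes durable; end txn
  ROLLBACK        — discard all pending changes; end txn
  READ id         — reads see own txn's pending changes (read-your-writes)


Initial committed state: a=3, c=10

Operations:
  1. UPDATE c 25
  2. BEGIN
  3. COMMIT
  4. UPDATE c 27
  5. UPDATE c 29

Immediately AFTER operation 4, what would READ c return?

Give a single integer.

Initial committed: {a=3, c=10}
Op 1: UPDATE c=25 (auto-commit; committed c=25)
Op 2: BEGIN: in_txn=True, pending={}
Op 3: COMMIT: merged [] into committed; committed now {a=3, c=25}
Op 4: UPDATE c=27 (auto-commit; committed c=27)
After op 4: visible(c) = 27 (pending={}, committed={a=3, c=27})

Answer: 27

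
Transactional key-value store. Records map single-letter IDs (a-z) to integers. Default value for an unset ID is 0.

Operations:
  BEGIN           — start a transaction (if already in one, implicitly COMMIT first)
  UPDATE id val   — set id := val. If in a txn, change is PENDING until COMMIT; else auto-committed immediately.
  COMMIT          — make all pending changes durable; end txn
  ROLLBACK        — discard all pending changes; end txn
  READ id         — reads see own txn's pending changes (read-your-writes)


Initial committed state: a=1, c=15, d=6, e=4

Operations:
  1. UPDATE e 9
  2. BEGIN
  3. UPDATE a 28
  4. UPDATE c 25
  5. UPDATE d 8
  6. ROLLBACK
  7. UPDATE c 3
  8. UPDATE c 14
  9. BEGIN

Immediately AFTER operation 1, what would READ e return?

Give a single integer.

Answer: 9

Derivation:
Initial committed: {a=1, c=15, d=6, e=4}
Op 1: UPDATE e=9 (auto-commit; committed e=9)
After op 1: visible(e) = 9 (pending={}, committed={a=1, c=15, d=6, e=9})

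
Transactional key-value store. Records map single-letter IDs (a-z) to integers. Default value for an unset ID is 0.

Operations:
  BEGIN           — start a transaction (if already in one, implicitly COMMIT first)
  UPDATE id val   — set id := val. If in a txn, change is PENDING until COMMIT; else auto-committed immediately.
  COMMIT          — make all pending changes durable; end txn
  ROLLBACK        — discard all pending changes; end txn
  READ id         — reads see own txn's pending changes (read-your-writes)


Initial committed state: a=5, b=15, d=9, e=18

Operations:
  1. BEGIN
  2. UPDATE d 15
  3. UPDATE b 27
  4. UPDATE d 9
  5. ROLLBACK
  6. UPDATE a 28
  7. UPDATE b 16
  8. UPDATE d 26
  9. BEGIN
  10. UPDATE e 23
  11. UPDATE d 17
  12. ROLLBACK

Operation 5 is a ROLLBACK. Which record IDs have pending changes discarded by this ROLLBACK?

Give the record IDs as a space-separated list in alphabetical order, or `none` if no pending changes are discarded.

Answer: b d

Derivation:
Initial committed: {a=5, b=15, d=9, e=18}
Op 1: BEGIN: in_txn=True, pending={}
Op 2: UPDATE d=15 (pending; pending now {d=15})
Op 3: UPDATE b=27 (pending; pending now {b=27, d=15})
Op 4: UPDATE d=9 (pending; pending now {b=27, d=9})
Op 5: ROLLBACK: discarded pending ['b', 'd']; in_txn=False
Op 6: UPDATE a=28 (auto-commit; committed a=28)
Op 7: UPDATE b=16 (auto-commit; committed b=16)
Op 8: UPDATE d=26 (auto-commit; committed d=26)
Op 9: BEGIN: in_txn=True, pending={}
Op 10: UPDATE e=23 (pending; pending now {e=23})
Op 11: UPDATE d=17 (pending; pending now {d=17, e=23})
Op 12: ROLLBACK: discarded pending ['d', 'e']; in_txn=False
ROLLBACK at op 5 discards: ['b', 'd']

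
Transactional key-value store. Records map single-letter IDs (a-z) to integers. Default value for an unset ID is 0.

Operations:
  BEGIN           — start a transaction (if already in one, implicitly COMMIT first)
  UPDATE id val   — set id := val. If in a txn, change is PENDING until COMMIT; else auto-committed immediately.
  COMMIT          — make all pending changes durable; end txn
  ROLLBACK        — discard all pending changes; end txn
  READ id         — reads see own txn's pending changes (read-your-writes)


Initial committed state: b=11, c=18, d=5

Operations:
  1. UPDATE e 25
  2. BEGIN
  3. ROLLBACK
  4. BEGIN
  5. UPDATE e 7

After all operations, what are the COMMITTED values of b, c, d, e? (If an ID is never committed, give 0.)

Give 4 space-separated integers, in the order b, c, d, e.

Answer: 11 18 5 25

Derivation:
Initial committed: {b=11, c=18, d=5}
Op 1: UPDATE e=25 (auto-commit; committed e=25)
Op 2: BEGIN: in_txn=True, pending={}
Op 3: ROLLBACK: discarded pending []; in_txn=False
Op 4: BEGIN: in_txn=True, pending={}
Op 5: UPDATE e=7 (pending; pending now {e=7})
Final committed: {b=11, c=18, d=5, e=25}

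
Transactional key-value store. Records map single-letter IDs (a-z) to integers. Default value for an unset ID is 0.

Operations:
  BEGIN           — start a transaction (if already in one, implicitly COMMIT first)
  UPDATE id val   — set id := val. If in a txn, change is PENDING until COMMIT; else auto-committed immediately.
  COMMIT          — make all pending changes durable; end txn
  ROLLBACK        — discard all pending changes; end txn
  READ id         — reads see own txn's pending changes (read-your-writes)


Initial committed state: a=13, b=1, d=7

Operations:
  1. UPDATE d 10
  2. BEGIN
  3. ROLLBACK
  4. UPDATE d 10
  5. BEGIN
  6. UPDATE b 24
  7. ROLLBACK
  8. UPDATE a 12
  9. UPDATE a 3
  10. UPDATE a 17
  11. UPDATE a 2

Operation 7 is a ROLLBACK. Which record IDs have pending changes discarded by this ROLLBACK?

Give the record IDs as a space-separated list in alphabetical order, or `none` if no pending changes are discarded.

Initial committed: {a=13, b=1, d=7}
Op 1: UPDATE d=10 (auto-commit; committed d=10)
Op 2: BEGIN: in_txn=True, pending={}
Op 3: ROLLBACK: discarded pending []; in_txn=False
Op 4: UPDATE d=10 (auto-commit; committed d=10)
Op 5: BEGIN: in_txn=True, pending={}
Op 6: UPDATE b=24 (pending; pending now {b=24})
Op 7: ROLLBACK: discarded pending ['b']; in_txn=False
Op 8: UPDATE a=12 (auto-commit; committed a=12)
Op 9: UPDATE a=3 (auto-commit; committed a=3)
Op 10: UPDATE a=17 (auto-commit; committed a=17)
Op 11: UPDATE a=2 (auto-commit; committed a=2)
ROLLBACK at op 7 discards: ['b']

Answer: b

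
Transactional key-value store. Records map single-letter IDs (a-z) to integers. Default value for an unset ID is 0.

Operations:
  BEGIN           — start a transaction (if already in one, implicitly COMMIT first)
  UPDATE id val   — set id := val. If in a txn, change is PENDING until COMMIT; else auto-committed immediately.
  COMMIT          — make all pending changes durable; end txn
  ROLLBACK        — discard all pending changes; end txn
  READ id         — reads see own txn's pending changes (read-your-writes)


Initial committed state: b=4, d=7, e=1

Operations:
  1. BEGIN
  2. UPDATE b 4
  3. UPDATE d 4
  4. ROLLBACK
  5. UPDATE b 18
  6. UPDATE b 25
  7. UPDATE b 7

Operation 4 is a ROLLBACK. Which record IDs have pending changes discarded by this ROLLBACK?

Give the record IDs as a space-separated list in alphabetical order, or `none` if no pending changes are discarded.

Answer: b d

Derivation:
Initial committed: {b=4, d=7, e=1}
Op 1: BEGIN: in_txn=True, pending={}
Op 2: UPDATE b=4 (pending; pending now {b=4})
Op 3: UPDATE d=4 (pending; pending now {b=4, d=4})
Op 4: ROLLBACK: discarded pending ['b', 'd']; in_txn=False
Op 5: UPDATE b=18 (auto-commit; committed b=18)
Op 6: UPDATE b=25 (auto-commit; committed b=25)
Op 7: UPDATE b=7 (auto-commit; committed b=7)
ROLLBACK at op 4 discards: ['b', 'd']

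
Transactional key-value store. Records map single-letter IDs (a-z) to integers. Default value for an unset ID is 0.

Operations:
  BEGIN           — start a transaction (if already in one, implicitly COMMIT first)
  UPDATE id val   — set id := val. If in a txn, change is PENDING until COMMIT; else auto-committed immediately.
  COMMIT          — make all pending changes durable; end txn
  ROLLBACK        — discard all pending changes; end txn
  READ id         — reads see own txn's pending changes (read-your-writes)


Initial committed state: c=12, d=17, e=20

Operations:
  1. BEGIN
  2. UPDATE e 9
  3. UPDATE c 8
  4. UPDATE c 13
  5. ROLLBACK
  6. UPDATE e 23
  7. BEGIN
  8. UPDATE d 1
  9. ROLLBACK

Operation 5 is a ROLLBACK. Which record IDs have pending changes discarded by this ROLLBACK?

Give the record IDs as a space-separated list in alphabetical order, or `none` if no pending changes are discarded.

Answer: c e

Derivation:
Initial committed: {c=12, d=17, e=20}
Op 1: BEGIN: in_txn=True, pending={}
Op 2: UPDATE e=9 (pending; pending now {e=9})
Op 3: UPDATE c=8 (pending; pending now {c=8, e=9})
Op 4: UPDATE c=13 (pending; pending now {c=13, e=9})
Op 5: ROLLBACK: discarded pending ['c', 'e']; in_txn=False
Op 6: UPDATE e=23 (auto-commit; committed e=23)
Op 7: BEGIN: in_txn=True, pending={}
Op 8: UPDATE d=1 (pending; pending now {d=1})
Op 9: ROLLBACK: discarded pending ['d']; in_txn=False
ROLLBACK at op 5 discards: ['c', 'e']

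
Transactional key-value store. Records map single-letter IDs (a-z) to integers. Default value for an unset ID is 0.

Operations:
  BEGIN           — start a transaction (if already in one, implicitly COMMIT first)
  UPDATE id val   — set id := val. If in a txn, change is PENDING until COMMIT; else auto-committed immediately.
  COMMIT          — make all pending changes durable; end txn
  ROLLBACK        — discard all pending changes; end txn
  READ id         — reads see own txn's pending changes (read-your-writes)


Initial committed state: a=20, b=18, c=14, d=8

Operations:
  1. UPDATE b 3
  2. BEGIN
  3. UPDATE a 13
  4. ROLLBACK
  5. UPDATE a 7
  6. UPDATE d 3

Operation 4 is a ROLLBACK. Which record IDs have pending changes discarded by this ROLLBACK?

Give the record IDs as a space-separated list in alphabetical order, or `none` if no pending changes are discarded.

Answer: a

Derivation:
Initial committed: {a=20, b=18, c=14, d=8}
Op 1: UPDATE b=3 (auto-commit; committed b=3)
Op 2: BEGIN: in_txn=True, pending={}
Op 3: UPDATE a=13 (pending; pending now {a=13})
Op 4: ROLLBACK: discarded pending ['a']; in_txn=False
Op 5: UPDATE a=7 (auto-commit; committed a=7)
Op 6: UPDATE d=3 (auto-commit; committed d=3)
ROLLBACK at op 4 discards: ['a']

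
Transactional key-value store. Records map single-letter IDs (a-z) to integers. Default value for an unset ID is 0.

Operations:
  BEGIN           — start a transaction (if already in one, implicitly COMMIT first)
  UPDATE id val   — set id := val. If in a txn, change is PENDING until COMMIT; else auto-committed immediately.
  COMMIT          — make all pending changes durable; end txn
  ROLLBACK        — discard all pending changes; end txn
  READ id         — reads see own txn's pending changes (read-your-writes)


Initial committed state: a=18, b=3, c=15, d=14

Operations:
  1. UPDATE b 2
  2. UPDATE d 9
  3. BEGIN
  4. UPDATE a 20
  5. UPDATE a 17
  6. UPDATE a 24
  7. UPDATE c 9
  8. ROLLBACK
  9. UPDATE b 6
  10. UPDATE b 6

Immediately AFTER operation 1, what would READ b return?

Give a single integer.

Initial committed: {a=18, b=3, c=15, d=14}
Op 1: UPDATE b=2 (auto-commit; committed b=2)
After op 1: visible(b) = 2 (pending={}, committed={a=18, b=2, c=15, d=14})

Answer: 2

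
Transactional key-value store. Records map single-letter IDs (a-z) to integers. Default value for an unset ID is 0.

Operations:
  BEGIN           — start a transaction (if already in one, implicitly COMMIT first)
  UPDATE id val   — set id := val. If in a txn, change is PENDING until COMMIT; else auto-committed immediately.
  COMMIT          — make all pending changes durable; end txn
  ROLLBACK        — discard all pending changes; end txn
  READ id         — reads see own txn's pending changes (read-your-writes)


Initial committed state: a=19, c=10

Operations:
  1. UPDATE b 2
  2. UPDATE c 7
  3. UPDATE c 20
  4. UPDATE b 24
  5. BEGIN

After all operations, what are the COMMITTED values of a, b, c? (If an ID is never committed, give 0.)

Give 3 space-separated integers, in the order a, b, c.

Initial committed: {a=19, c=10}
Op 1: UPDATE b=2 (auto-commit; committed b=2)
Op 2: UPDATE c=7 (auto-commit; committed c=7)
Op 3: UPDATE c=20 (auto-commit; committed c=20)
Op 4: UPDATE b=24 (auto-commit; committed b=24)
Op 5: BEGIN: in_txn=True, pending={}
Final committed: {a=19, b=24, c=20}

Answer: 19 24 20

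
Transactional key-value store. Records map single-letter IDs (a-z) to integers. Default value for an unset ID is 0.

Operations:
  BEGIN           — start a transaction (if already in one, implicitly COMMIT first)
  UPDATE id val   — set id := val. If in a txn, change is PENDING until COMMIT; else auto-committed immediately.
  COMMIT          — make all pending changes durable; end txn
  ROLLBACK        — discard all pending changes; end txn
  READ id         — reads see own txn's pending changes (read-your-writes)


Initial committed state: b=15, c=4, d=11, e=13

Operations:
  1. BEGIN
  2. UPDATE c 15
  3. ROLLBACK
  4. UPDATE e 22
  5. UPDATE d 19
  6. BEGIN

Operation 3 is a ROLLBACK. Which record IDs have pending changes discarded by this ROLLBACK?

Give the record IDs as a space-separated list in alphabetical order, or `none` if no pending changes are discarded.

Initial committed: {b=15, c=4, d=11, e=13}
Op 1: BEGIN: in_txn=True, pending={}
Op 2: UPDATE c=15 (pending; pending now {c=15})
Op 3: ROLLBACK: discarded pending ['c']; in_txn=False
Op 4: UPDATE e=22 (auto-commit; committed e=22)
Op 5: UPDATE d=19 (auto-commit; committed d=19)
Op 6: BEGIN: in_txn=True, pending={}
ROLLBACK at op 3 discards: ['c']

Answer: c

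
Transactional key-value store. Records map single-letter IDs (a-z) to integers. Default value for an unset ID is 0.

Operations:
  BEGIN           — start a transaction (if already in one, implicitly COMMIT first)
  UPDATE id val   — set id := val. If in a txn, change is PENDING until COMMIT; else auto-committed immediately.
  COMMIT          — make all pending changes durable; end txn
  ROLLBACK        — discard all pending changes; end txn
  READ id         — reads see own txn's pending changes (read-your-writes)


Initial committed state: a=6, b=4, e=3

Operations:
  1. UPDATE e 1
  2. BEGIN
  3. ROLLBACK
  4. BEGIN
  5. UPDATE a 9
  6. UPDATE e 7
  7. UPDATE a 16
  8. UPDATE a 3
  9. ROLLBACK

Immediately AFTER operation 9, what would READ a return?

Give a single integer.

Answer: 6

Derivation:
Initial committed: {a=6, b=4, e=3}
Op 1: UPDATE e=1 (auto-commit; committed e=1)
Op 2: BEGIN: in_txn=True, pending={}
Op 3: ROLLBACK: discarded pending []; in_txn=False
Op 4: BEGIN: in_txn=True, pending={}
Op 5: UPDATE a=9 (pending; pending now {a=9})
Op 6: UPDATE e=7 (pending; pending now {a=9, e=7})
Op 7: UPDATE a=16 (pending; pending now {a=16, e=7})
Op 8: UPDATE a=3 (pending; pending now {a=3, e=7})
Op 9: ROLLBACK: discarded pending ['a', 'e']; in_txn=False
After op 9: visible(a) = 6 (pending={}, committed={a=6, b=4, e=1})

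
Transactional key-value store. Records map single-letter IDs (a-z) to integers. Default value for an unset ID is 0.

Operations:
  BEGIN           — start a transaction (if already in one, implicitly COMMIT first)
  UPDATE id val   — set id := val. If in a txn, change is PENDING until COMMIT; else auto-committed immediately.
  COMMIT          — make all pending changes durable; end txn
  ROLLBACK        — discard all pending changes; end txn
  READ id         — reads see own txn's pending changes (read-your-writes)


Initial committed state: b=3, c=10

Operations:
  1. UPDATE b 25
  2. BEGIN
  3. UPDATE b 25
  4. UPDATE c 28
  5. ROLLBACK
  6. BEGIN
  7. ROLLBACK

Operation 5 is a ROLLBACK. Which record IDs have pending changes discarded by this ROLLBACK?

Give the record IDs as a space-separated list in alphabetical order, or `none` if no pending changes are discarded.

Initial committed: {b=3, c=10}
Op 1: UPDATE b=25 (auto-commit; committed b=25)
Op 2: BEGIN: in_txn=True, pending={}
Op 3: UPDATE b=25 (pending; pending now {b=25})
Op 4: UPDATE c=28 (pending; pending now {b=25, c=28})
Op 5: ROLLBACK: discarded pending ['b', 'c']; in_txn=False
Op 6: BEGIN: in_txn=True, pending={}
Op 7: ROLLBACK: discarded pending []; in_txn=False
ROLLBACK at op 5 discards: ['b', 'c']

Answer: b c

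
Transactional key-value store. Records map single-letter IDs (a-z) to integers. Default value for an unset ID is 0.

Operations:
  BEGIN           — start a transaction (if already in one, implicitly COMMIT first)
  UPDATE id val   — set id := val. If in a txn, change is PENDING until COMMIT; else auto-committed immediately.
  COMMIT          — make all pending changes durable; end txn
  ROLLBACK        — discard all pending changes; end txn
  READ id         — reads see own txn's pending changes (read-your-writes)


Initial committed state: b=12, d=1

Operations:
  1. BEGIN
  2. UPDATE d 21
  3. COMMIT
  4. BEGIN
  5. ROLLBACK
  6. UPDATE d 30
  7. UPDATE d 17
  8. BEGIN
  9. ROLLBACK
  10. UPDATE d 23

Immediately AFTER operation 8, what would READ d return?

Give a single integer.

Answer: 17

Derivation:
Initial committed: {b=12, d=1}
Op 1: BEGIN: in_txn=True, pending={}
Op 2: UPDATE d=21 (pending; pending now {d=21})
Op 3: COMMIT: merged ['d'] into committed; committed now {b=12, d=21}
Op 4: BEGIN: in_txn=True, pending={}
Op 5: ROLLBACK: discarded pending []; in_txn=False
Op 6: UPDATE d=30 (auto-commit; committed d=30)
Op 7: UPDATE d=17 (auto-commit; committed d=17)
Op 8: BEGIN: in_txn=True, pending={}
After op 8: visible(d) = 17 (pending={}, committed={b=12, d=17})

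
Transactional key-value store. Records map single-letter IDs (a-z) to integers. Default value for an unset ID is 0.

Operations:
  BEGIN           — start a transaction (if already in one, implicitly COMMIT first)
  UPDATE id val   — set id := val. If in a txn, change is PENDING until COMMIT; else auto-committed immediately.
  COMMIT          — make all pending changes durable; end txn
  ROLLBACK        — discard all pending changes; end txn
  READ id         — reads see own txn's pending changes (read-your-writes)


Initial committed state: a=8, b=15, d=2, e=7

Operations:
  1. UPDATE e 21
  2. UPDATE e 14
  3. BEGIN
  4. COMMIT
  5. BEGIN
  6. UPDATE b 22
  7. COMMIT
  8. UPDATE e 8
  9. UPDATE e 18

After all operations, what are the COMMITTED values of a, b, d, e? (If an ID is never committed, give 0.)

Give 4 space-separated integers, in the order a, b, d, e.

Answer: 8 22 2 18

Derivation:
Initial committed: {a=8, b=15, d=2, e=7}
Op 1: UPDATE e=21 (auto-commit; committed e=21)
Op 2: UPDATE e=14 (auto-commit; committed e=14)
Op 3: BEGIN: in_txn=True, pending={}
Op 4: COMMIT: merged [] into committed; committed now {a=8, b=15, d=2, e=14}
Op 5: BEGIN: in_txn=True, pending={}
Op 6: UPDATE b=22 (pending; pending now {b=22})
Op 7: COMMIT: merged ['b'] into committed; committed now {a=8, b=22, d=2, e=14}
Op 8: UPDATE e=8 (auto-commit; committed e=8)
Op 9: UPDATE e=18 (auto-commit; committed e=18)
Final committed: {a=8, b=22, d=2, e=18}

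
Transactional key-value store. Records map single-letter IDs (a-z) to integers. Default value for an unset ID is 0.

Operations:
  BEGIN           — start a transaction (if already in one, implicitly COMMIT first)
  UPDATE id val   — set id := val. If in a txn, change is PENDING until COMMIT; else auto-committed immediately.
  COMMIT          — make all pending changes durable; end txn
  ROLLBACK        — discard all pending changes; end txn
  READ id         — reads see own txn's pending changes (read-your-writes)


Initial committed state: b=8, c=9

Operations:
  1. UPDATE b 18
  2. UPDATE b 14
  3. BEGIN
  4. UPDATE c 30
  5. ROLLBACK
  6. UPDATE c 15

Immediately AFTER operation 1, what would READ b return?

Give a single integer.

Initial committed: {b=8, c=9}
Op 1: UPDATE b=18 (auto-commit; committed b=18)
After op 1: visible(b) = 18 (pending={}, committed={b=18, c=9})

Answer: 18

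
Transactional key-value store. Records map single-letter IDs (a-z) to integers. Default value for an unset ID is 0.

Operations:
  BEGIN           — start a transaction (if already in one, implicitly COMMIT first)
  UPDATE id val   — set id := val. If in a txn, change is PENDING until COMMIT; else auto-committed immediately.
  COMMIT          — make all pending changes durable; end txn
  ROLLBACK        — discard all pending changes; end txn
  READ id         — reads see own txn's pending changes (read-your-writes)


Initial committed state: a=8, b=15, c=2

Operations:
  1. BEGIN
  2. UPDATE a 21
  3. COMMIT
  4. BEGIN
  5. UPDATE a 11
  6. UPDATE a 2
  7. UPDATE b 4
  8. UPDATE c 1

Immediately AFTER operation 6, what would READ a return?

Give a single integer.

Answer: 2

Derivation:
Initial committed: {a=8, b=15, c=2}
Op 1: BEGIN: in_txn=True, pending={}
Op 2: UPDATE a=21 (pending; pending now {a=21})
Op 3: COMMIT: merged ['a'] into committed; committed now {a=21, b=15, c=2}
Op 4: BEGIN: in_txn=True, pending={}
Op 5: UPDATE a=11 (pending; pending now {a=11})
Op 6: UPDATE a=2 (pending; pending now {a=2})
After op 6: visible(a) = 2 (pending={a=2}, committed={a=21, b=15, c=2})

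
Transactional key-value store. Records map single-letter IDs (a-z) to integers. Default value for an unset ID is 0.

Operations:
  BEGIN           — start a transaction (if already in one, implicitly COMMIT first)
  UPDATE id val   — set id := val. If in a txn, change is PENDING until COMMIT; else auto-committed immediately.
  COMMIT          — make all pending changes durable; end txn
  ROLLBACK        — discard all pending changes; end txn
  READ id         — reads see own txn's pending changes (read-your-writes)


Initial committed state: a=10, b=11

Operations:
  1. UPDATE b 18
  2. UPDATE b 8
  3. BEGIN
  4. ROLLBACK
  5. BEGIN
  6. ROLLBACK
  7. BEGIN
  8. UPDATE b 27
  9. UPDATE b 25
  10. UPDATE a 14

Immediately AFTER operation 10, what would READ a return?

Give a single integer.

Initial committed: {a=10, b=11}
Op 1: UPDATE b=18 (auto-commit; committed b=18)
Op 2: UPDATE b=8 (auto-commit; committed b=8)
Op 3: BEGIN: in_txn=True, pending={}
Op 4: ROLLBACK: discarded pending []; in_txn=False
Op 5: BEGIN: in_txn=True, pending={}
Op 6: ROLLBACK: discarded pending []; in_txn=False
Op 7: BEGIN: in_txn=True, pending={}
Op 8: UPDATE b=27 (pending; pending now {b=27})
Op 9: UPDATE b=25 (pending; pending now {b=25})
Op 10: UPDATE a=14 (pending; pending now {a=14, b=25})
After op 10: visible(a) = 14 (pending={a=14, b=25}, committed={a=10, b=8})

Answer: 14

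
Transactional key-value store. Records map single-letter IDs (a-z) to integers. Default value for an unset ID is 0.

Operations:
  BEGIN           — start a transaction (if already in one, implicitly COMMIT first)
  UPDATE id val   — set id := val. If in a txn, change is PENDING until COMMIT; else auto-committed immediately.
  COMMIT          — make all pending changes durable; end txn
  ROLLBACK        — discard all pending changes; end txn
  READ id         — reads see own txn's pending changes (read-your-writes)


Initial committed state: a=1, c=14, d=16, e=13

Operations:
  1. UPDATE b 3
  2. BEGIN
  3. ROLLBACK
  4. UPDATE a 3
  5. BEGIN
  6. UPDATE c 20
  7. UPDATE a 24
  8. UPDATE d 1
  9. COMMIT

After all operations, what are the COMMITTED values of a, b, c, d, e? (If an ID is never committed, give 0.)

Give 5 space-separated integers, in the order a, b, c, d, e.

Answer: 24 3 20 1 13

Derivation:
Initial committed: {a=1, c=14, d=16, e=13}
Op 1: UPDATE b=3 (auto-commit; committed b=3)
Op 2: BEGIN: in_txn=True, pending={}
Op 3: ROLLBACK: discarded pending []; in_txn=False
Op 4: UPDATE a=3 (auto-commit; committed a=3)
Op 5: BEGIN: in_txn=True, pending={}
Op 6: UPDATE c=20 (pending; pending now {c=20})
Op 7: UPDATE a=24 (pending; pending now {a=24, c=20})
Op 8: UPDATE d=1 (pending; pending now {a=24, c=20, d=1})
Op 9: COMMIT: merged ['a', 'c', 'd'] into committed; committed now {a=24, b=3, c=20, d=1, e=13}
Final committed: {a=24, b=3, c=20, d=1, e=13}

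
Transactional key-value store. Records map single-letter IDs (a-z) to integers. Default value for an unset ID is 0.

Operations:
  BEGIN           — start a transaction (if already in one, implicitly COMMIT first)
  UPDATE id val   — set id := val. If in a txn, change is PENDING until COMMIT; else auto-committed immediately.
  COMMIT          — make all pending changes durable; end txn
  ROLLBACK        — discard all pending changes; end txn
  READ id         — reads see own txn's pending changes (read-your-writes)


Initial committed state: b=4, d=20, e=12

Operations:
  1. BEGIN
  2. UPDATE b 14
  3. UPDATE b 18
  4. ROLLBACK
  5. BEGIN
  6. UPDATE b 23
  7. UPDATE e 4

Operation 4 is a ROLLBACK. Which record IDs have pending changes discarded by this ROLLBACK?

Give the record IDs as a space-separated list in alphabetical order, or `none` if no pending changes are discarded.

Answer: b

Derivation:
Initial committed: {b=4, d=20, e=12}
Op 1: BEGIN: in_txn=True, pending={}
Op 2: UPDATE b=14 (pending; pending now {b=14})
Op 3: UPDATE b=18 (pending; pending now {b=18})
Op 4: ROLLBACK: discarded pending ['b']; in_txn=False
Op 5: BEGIN: in_txn=True, pending={}
Op 6: UPDATE b=23 (pending; pending now {b=23})
Op 7: UPDATE e=4 (pending; pending now {b=23, e=4})
ROLLBACK at op 4 discards: ['b']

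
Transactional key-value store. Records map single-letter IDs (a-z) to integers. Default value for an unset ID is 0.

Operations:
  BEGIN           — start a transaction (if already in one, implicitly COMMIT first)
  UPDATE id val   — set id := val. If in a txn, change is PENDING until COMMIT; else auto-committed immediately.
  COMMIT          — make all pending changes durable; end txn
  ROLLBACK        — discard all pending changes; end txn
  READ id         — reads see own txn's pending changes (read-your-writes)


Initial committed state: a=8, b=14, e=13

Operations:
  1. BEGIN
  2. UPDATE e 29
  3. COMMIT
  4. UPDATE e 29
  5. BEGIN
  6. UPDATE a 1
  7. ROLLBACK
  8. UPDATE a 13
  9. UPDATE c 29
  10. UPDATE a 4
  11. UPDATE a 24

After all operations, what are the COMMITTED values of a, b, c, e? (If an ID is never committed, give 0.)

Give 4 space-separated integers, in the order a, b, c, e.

Answer: 24 14 29 29

Derivation:
Initial committed: {a=8, b=14, e=13}
Op 1: BEGIN: in_txn=True, pending={}
Op 2: UPDATE e=29 (pending; pending now {e=29})
Op 3: COMMIT: merged ['e'] into committed; committed now {a=8, b=14, e=29}
Op 4: UPDATE e=29 (auto-commit; committed e=29)
Op 5: BEGIN: in_txn=True, pending={}
Op 6: UPDATE a=1 (pending; pending now {a=1})
Op 7: ROLLBACK: discarded pending ['a']; in_txn=False
Op 8: UPDATE a=13 (auto-commit; committed a=13)
Op 9: UPDATE c=29 (auto-commit; committed c=29)
Op 10: UPDATE a=4 (auto-commit; committed a=4)
Op 11: UPDATE a=24 (auto-commit; committed a=24)
Final committed: {a=24, b=14, c=29, e=29}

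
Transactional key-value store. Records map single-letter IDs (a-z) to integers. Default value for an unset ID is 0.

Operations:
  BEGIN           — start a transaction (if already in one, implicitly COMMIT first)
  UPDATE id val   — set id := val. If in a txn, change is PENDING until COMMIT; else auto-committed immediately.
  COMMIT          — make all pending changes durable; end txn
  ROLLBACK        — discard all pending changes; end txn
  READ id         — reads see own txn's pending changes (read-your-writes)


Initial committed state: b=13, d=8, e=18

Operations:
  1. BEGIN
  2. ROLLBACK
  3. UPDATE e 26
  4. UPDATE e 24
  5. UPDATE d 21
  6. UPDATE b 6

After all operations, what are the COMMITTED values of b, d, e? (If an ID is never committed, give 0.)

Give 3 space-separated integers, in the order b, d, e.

Answer: 6 21 24

Derivation:
Initial committed: {b=13, d=8, e=18}
Op 1: BEGIN: in_txn=True, pending={}
Op 2: ROLLBACK: discarded pending []; in_txn=False
Op 3: UPDATE e=26 (auto-commit; committed e=26)
Op 4: UPDATE e=24 (auto-commit; committed e=24)
Op 5: UPDATE d=21 (auto-commit; committed d=21)
Op 6: UPDATE b=6 (auto-commit; committed b=6)
Final committed: {b=6, d=21, e=24}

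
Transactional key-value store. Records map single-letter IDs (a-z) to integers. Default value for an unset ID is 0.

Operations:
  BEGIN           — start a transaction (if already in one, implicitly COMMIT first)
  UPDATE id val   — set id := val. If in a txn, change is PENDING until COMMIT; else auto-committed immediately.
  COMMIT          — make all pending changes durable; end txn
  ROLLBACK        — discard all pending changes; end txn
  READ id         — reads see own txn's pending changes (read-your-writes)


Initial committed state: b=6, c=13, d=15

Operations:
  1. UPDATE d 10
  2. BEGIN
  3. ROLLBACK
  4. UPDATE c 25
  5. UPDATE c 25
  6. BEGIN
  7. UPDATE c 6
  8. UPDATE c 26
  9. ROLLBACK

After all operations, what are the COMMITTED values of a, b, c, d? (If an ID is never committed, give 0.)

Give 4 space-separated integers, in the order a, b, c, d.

Answer: 0 6 25 10

Derivation:
Initial committed: {b=6, c=13, d=15}
Op 1: UPDATE d=10 (auto-commit; committed d=10)
Op 2: BEGIN: in_txn=True, pending={}
Op 3: ROLLBACK: discarded pending []; in_txn=False
Op 4: UPDATE c=25 (auto-commit; committed c=25)
Op 5: UPDATE c=25 (auto-commit; committed c=25)
Op 6: BEGIN: in_txn=True, pending={}
Op 7: UPDATE c=6 (pending; pending now {c=6})
Op 8: UPDATE c=26 (pending; pending now {c=26})
Op 9: ROLLBACK: discarded pending ['c']; in_txn=False
Final committed: {b=6, c=25, d=10}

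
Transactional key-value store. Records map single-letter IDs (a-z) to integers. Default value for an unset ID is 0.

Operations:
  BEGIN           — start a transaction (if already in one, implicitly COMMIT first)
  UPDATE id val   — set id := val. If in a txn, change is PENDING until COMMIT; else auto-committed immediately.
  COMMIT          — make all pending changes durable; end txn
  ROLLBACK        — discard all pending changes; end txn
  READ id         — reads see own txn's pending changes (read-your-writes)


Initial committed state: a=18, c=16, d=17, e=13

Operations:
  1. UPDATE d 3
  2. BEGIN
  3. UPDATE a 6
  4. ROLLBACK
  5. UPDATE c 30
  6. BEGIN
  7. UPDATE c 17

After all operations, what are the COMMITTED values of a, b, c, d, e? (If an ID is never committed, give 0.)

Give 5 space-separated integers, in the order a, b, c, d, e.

Initial committed: {a=18, c=16, d=17, e=13}
Op 1: UPDATE d=3 (auto-commit; committed d=3)
Op 2: BEGIN: in_txn=True, pending={}
Op 3: UPDATE a=6 (pending; pending now {a=6})
Op 4: ROLLBACK: discarded pending ['a']; in_txn=False
Op 5: UPDATE c=30 (auto-commit; committed c=30)
Op 6: BEGIN: in_txn=True, pending={}
Op 7: UPDATE c=17 (pending; pending now {c=17})
Final committed: {a=18, c=30, d=3, e=13}

Answer: 18 0 30 3 13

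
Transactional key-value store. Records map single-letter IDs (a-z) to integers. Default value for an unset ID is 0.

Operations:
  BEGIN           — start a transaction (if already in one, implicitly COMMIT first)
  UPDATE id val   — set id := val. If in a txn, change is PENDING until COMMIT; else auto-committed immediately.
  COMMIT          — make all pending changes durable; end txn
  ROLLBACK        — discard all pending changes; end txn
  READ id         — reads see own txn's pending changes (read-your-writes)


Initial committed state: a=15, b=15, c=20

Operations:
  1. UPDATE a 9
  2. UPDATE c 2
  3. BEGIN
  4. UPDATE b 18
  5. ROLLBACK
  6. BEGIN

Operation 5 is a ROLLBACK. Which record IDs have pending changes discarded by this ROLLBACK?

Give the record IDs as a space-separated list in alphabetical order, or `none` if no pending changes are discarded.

Initial committed: {a=15, b=15, c=20}
Op 1: UPDATE a=9 (auto-commit; committed a=9)
Op 2: UPDATE c=2 (auto-commit; committed c=2)
Op 3: BEGIN: in_txn=True, pending={}
Op 4: UPDATE b=18 (pending; pending now {b=18})
Op 5: ROLLBACK: discarded pending ['b']; in_txn=False
Op 6: BEGIN: in_txn=True, pending={}
ROLLBACK at op 5 discards: ['b']

Answer: b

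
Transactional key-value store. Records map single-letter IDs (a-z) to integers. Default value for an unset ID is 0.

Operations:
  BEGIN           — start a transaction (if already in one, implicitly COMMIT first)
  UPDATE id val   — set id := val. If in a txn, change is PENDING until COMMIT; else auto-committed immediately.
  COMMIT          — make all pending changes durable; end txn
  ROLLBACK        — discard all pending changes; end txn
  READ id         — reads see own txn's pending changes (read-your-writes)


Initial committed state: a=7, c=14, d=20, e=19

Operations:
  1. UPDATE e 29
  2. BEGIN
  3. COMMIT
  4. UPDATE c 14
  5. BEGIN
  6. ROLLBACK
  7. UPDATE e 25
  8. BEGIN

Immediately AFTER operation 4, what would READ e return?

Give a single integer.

Answer: 29

Derivation:
Initial committed: {a=7, c=14, d=20, e=19}
Op 1: UPDATE e=29 (auto-commit; committed e=29)
Op 2: BEGIN: in_txn=True, pending={}
Op 3: COMMIT: merged [] into committed; committed now {a=7, c=14, d=20, e=29}
Op 4: UPDATE c=14 (auto-commit; committed c=14)
After op 4: visible(e) = 29 (pending={}, committed={a=7, c=14, d=20, e=29})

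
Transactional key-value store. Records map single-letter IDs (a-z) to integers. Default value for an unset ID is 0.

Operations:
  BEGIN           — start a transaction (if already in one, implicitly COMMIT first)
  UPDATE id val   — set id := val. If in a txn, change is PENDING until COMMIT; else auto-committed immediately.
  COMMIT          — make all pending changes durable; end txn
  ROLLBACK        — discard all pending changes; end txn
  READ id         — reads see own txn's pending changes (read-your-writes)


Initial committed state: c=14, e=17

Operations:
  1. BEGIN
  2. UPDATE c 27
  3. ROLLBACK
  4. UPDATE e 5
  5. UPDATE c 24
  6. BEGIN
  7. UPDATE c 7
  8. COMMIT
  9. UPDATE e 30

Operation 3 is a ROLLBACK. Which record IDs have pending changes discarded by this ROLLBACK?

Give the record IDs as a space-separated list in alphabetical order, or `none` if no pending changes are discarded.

Initial committed: {c=14, e=17}
Op 1: BEGIN: in_txn=True, pending={}
Op 2: UPDATE c=27 (pending; pending now {c=27})
Op 3: ROLLBACK: discarded pending ['c']; in_txn=False
Op 4: UPDATE e=5 (auto-commit; committed e=5)
Op 5: UPDATE c=24 (auto-commit; committed c=24)
Op 6: BEGIN: in_txn=True, pending={}
Op 7: UPDATE c=7 (pending; pending now {c=7})
Op 8: COMMIT: merged ['c'] into committed; committed now {c=7, e=5}
Op 9: UPDATE e=30 (auto-commit; committed e=30)
ROLLBACK at op 3 discards: ['c']

Answer: c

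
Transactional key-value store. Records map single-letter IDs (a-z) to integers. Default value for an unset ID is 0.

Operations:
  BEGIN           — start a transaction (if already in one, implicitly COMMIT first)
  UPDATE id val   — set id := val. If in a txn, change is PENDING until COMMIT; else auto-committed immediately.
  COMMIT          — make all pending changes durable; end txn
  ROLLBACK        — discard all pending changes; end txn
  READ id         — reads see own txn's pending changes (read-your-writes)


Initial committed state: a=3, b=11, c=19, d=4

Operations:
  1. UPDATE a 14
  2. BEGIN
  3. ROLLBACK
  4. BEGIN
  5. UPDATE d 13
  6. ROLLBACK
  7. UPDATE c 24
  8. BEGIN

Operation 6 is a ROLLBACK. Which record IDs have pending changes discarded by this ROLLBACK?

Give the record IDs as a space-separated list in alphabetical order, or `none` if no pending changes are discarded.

Initial committed: {a=3, b=11, c=19, d=4}
Op 1: UPDATE a=14 (auto-commit; committed a=14)
Op 2: BEGIN: in_txn=True, pending={}
Op 3: ROLLBACK: discarded pending []; in_txn=False
Op 4: BEGIN: in_txn=True, pending={}
Op 5: UPDATE d=13 (pending; pending now {d=13})
Op 6: ROLLBACK: discarded pending ['d']; in_txn=False
Op 7: UPDATE c=24 (auto-commit; committed c=24)
Op 8: BEGIN: in_txn=True, pending={}
ROLLBACK at op 6 discards: ['d']

Answer: d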